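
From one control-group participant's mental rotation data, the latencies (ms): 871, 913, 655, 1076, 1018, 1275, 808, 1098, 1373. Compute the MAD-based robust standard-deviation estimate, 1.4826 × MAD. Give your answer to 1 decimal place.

Sorted: 655, 808, 871, 913, 1018, 1076, 1098, 1275, 1373 → median = 1018
|x − 1018| sorted: 0, 58, 80, 105, 147, 210, 257, 355, 363 → MAD = 147
Robust SD ≈ 1.4826 × 147 = 217.942

217.9 ms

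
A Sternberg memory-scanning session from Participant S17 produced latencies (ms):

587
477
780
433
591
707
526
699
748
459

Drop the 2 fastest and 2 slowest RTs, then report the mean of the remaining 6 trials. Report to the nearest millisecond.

Sorted: 433, 459, 477, 526, 587, 591, 699, 707, 748, 780
Drop lowest 2 (433, 459) and highest 2 (748, 780)
Remaining (n=6): Σ = 3587, mean = 3587/6 = 597.833

598 ms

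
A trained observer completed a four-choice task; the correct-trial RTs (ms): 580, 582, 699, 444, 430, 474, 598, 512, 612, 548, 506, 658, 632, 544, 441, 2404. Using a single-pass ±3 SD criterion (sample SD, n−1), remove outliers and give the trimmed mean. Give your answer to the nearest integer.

551 ms

n = 16, ΣRT = 10664, M = 666.500
Σ(x−M)² = 3315534.00; s = √(3315534.00/15) = 470.144
Cutoffs: 666.500 ± 3·470.144 → [-743.9, 2076.9]
Outside: 2404 → excluded.
Retained (n=15): Σ = 8260, mean = 8260/15 = 550.667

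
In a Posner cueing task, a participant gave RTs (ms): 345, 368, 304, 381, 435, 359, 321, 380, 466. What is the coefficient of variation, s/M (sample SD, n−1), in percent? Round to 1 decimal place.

13.8%

n = 9, Σ = 3359, M = 373.2222
Σ(x−M)² = 21075.556; s = √(21075.556/8) = 51.3268
CV = 51.3268 / 373.2222 = 0.13752 = 13.752%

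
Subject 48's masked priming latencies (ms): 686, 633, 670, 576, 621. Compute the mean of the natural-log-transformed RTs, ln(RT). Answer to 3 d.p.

6.455

ln(RT): 6.5309, 6.4505, 6.5073, 6.3561, 6.4313
Σ ln(RT) = 32.2761
Mean = 32.2761/5 = 6.45521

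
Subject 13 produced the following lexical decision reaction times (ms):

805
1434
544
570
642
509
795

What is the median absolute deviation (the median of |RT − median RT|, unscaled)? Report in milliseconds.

Sorted: 509, 544, 570, 642, 795, 805, 1434 → median = 642
|x − 642|: 163, 792, 98, 72, 0, 133, 153
Sorted deviations: 0, 72, 98, 133, 153, 163, 792 → MAD = 133

133 ms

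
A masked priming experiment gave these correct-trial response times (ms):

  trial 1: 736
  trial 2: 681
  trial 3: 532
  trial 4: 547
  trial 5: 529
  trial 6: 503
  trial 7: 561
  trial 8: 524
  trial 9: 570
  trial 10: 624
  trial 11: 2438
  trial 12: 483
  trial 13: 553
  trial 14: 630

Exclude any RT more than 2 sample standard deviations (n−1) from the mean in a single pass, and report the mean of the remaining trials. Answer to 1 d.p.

n = 14, ΣRT = 9911, M = 707.929
Σ(x−M)² = 3287674.93; s = √(3287674.93/13) = 502.890
Cutoffs: 707.929 ± 2·502.890 → [-297.9, 1713.7]
Outside: 2438 → excluded.
Retained (n=13): Σ = 7473, mean = 7473/13 = 574.846

574.8 ms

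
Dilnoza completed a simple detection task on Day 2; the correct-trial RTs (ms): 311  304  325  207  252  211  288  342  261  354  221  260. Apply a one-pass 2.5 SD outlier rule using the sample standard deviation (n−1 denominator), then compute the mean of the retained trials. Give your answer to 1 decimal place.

278.0 ms

n = 12, ΣRT = 3336, M = 278.000
Σ(x−M)² = 28014.00; s = √(28014.00/11) = 50.465
Cutoffs: 278.000 ± 2.5·50.465 → [151.8, 404.2]
No RTs fall outside the cutoffs; all 12 retained. Mean = 3336/12 = 278.000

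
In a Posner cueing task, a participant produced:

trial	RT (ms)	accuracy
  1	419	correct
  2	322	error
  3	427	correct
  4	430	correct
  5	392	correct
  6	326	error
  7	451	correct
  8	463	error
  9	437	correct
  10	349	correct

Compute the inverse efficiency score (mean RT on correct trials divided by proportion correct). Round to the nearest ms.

Correct trials (n=7): 419, 427, 430, 392, 451, 437, 349
Mean correct RT = 2905/7 = 415.0000 ms
Proportion correct = 7/10
IES = 415.0000 / (7/10) = 592.857 ms

593 ms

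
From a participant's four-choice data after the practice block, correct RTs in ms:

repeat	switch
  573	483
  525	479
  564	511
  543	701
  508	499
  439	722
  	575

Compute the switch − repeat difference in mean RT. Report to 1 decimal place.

M(repeat) = 3152/6 = 525.333
M(switch) = 3970/7 = 567.143
Difference = 567.143 − 525.333 = 41.810 ms

41.8 ms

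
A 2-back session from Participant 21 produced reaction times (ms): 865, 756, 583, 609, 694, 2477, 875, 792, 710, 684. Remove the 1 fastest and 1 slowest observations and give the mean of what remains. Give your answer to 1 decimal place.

Sorted: 583, 609, 684, 694, 710, 756, 792, 865, 875, 2477
Drop lowest 1 (583) and highest 1 (2477)
Remaining (n=8): Σ = 5985, mean = 5985/8 = 748.125

748.1 ms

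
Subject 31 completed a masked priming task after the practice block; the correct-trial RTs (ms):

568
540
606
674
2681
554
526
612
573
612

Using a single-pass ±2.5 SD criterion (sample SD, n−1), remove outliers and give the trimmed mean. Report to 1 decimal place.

585.0 ms

n = 10, ΣRT = 7946, M = 794.600
Σ(x−M)² = 3970614.40; s = √(3970614.40/9) = 664.213
Cutoffs: 794.600 ± 2.5·664.213 → [-865.9, 2455.1]
Outside: 2681 → excluded.
Retained (n=9): Σ = 5265, mean = 5265/9 = 585.000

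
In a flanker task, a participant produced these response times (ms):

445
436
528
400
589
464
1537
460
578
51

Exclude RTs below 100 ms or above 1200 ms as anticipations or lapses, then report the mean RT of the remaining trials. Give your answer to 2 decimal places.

487.50 ms

Excluded: 51, 1537
Retained (n=8): Σ = 3900
Mean = 3900/8 = 487.5000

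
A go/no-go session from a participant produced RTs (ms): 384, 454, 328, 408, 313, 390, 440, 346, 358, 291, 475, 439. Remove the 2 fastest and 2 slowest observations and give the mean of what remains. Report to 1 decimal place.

Sorted: 291, 313, 328, 346, 358, 384, 390, 408, 439, 440, 454, 475
Drop lowest 2 (291, 313) and highest 2 (454, 475)
Remaining (n=8): Σ = 3093, mean = 3093/8 = 386.625

386.6 ms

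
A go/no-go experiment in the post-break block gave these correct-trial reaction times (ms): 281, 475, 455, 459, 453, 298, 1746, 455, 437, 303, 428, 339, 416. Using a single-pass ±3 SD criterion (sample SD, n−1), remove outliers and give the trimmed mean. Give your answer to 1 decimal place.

399.9 ms

n = 13, ΣRT = 6545, M = 503.462
Σ(x−M)² = 1730629.23; s = √(1730629.23/12) = 379.762
Cutoffs: 503.462 ± 3·379.762 → [-635.8, 1642.7]
Outside: 1746 → excluded.
Retained (n=12): Σ = 4799, mean = 4799/12 = 399.917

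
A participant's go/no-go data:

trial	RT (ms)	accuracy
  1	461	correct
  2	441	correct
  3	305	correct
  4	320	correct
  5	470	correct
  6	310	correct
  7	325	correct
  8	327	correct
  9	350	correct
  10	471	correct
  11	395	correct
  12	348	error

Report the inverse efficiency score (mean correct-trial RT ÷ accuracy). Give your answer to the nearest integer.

414 ms

Correct trials (n=11): 461, 441, 305, 320, 470, 310, 325, 327, 350, 471, 395
Mean correct RT = 4175/11 = 379.5455 ms
Proportion correct = 11/12
IES = 379.5455 / (11/12) = 414.050 ms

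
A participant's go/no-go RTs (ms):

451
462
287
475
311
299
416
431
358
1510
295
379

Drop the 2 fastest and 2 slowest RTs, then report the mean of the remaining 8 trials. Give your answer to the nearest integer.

388 ms

Sorted: 287, 295, 299, 311, 358, 379, 416, 431, 451, 462, 475, 1510
Drop lowest 2 (287, 295) and highest 2 (475, 1510)
Remaining (n=8): Σ = 3107, mean = 3107/8 = 388.375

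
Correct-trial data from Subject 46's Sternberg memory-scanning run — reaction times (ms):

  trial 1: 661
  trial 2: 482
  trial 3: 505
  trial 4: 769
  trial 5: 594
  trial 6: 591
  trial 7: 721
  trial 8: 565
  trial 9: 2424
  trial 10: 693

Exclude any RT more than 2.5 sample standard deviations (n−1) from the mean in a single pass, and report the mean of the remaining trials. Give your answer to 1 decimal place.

620.1 ms

n = 10, ΣRT = 8005, M = 800.500
Σ(x−M)² = 3004836.50; s = √(3004836.50/9) = 577.815
Cutoffs: 800.500 ± 2.5·577.815 → [-644.0, 2245.0]
Outside: 2424 → excluded.
Retained (n=9): Σ = 5581, mean = 5581/9 = 620.111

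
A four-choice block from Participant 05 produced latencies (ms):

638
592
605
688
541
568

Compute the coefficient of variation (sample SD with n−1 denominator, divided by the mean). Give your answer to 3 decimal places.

0.086

n = 6, Σ = 3632, M = 605.3333
Σ(x−M)² = 13611.333; s = √(13611.333/5) = 52.1753
CV = 52.1753 / 605.3333 = 0.08619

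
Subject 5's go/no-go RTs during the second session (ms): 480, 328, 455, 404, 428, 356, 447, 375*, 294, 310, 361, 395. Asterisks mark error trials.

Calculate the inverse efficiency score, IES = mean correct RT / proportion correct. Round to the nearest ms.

Correct trials (n=11): 480, 328, 455, 404, 428, 356, 447, 294, 310, 361, 395
Mean correct RT = 4258/11 = 387.0909 ms
Proportion correct = 11/12
IES = 387.0909 / (11/12) = 422.281 ms

422 ms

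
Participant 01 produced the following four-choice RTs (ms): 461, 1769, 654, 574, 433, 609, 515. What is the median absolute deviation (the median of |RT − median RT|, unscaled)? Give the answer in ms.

Sorted: 433, 461, 515, 574, 609, 654, 1769 → median = 574
|x − 574|: 113, 1195, 80, 0, 141, 35, 59
Sorted deviations: 0, 35, 59, 80, 113, 141, 1195 → MAD = 80

80 ms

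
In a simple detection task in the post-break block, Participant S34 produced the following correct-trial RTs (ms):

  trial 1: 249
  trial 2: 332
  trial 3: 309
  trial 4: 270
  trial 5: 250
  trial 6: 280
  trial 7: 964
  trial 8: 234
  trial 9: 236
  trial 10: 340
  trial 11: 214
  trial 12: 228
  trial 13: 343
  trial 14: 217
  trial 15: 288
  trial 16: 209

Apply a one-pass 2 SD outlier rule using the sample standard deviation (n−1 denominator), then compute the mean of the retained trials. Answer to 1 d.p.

266.6 ms

n = 16, ΣRT = 4963, M = 310.188
Σ(x−M)² = 486536.44; s = √(486536.44/15) = 180.099
Cutoffs: 310.188 ± 2·180.099 → [-50.0, 670.4]
Outside: 964 → excluded.
Retained (n=15): Σ = 3999, mean = 3999/15 = 266.600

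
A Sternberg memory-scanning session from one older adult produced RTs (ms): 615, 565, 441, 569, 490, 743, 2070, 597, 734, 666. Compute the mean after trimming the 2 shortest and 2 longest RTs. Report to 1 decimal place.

624.3 ms

Sorted: 441, 490, 565, 569, 597, 615, 666, 734, 743, 2070
Drop lowest 2 (441, 490) and highest 2 (743, 2070)
Remaining (n=6): Σ = 3746, mean = 3746/6 = 624.333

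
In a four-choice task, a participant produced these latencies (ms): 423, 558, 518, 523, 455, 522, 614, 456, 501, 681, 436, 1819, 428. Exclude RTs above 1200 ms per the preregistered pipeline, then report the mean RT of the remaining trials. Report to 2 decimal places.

509.58 ms

Excluded: 1819
Retained (n=12): Σ = 6115
Mean = 6115/12 = 509.5833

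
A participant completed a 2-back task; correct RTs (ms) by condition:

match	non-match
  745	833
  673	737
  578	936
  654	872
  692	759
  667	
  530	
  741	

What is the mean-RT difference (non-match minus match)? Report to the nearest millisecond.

167 ms

M(match) = 5280/8 = 660.000
M(non-match) = 4137/5 = 827.400
Difference = 827.400 − 660.000 = 167.400 ms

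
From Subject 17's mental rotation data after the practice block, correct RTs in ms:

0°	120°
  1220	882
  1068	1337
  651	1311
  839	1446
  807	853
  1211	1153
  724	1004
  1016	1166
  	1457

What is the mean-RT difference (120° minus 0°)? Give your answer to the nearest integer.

M(0°) = 7536/8 = 942.000
M(120°) = 10609/9 = 1178.778
Difference = 1178.778 − 942.000 = 236.778 ms

237 ms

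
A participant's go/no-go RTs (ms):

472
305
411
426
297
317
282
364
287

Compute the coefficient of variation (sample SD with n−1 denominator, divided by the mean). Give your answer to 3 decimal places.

0.199

n = 9, Σ = 3161, M = 351.2222
Σ(x−M)² = 39079.556; s = √(39079.556/8) = 69.8924
CV = 69.8924 / 351.2222 = 0.19900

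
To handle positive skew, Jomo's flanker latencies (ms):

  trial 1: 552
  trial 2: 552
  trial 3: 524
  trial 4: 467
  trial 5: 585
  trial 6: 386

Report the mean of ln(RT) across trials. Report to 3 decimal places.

6.227

ln(RT): 6.3135, 6.3135, 6.2615, 6.1463, 6.3716, 5.9558
Σ ln(RT) = 37.3624
Mean = 37.3624/6 = 6.22706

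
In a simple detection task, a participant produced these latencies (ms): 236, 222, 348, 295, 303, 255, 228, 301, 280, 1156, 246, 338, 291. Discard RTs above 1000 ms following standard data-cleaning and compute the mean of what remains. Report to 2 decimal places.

278.58 ms

Excluded: 1156
Retained (n=12): Σ = 3343
Mean = 3343/12 = 278.5833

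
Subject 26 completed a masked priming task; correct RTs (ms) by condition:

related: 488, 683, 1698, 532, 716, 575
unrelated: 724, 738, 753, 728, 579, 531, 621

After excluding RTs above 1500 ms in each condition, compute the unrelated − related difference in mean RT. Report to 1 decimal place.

related: exclude 1698
M(related) = 2994/5 = 598.800
M(unrelated) = 4674/7 = 667.714
Difference = 667.714 − 598.800 = 68.914 ms

68.9 ms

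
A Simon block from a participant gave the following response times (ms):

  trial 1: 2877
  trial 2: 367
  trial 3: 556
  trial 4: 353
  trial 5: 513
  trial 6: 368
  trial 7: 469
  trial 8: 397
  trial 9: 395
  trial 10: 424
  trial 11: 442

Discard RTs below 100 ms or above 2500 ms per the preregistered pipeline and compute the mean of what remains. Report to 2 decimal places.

Excluded: 2877
Retained (n=10): Σ = 4284
Mean = 4284/10 = 428.4000

428.40 ms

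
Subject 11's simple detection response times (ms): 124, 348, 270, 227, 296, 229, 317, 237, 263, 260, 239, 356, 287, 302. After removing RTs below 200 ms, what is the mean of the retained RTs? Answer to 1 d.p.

279.3 ms

Excluded: 124
Retained (n=13): Σ = 3631
Mean = 3631/13 = 279.3077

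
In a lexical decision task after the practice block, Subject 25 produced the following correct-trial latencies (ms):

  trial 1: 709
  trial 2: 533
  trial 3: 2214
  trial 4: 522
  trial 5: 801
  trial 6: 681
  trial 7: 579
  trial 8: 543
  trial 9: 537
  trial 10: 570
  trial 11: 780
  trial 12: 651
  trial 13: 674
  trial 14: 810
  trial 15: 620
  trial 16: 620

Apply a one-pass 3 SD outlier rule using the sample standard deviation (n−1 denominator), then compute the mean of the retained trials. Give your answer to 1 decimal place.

n = 16, ΣRT = 11844, M = 740.250
Σ(x−M)² = 2453627.00; s = √(2453627.00/15) = 404.444
Cutoffs: 740.250 ± 3·404.444 → [-473.1, 1953.6]
Outside: 2214 → excluded.
Retained (n=15): Σ = 9630, mean = 9630/15 = 642.000

642.0 ms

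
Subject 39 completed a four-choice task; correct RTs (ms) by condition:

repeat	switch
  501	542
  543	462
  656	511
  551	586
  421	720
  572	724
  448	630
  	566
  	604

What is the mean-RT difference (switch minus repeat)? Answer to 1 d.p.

66.5 ms

M(repeat) = 3692/7 = 527.429
M(switch) = 5345/9 = 593.889
Difference = 593.889 − 527.429 = 66.460 ms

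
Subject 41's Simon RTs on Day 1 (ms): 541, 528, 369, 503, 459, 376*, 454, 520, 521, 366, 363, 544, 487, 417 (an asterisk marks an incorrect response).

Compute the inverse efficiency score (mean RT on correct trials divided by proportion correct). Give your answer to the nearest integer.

Correct trials (n=13): 541, 528, 369, 503, 459, 454, 520, 521, 366, 363, 544, 487, 417
Mean correct RT = 6072/13 = 467.0769 ms
Proportion correct = 13/14
IES = 467.0769 / (13/14) = 503.006 ms

503 ms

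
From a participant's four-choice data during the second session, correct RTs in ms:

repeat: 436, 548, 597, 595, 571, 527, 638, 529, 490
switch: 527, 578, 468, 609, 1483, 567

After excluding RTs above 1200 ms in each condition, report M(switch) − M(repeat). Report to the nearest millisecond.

2 ms

switch: exclude 1483
M(repeat) = 4931/9 = 547.889
M(switch) = 2749/5 = 549.800
Difference = 549.800 − 547.889 = 1.911 ms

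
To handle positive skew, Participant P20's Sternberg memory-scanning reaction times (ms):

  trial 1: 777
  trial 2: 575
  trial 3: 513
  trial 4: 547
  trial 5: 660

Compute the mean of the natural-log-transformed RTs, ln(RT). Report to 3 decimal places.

6.409

ln(RT): 6.6554, 6.3544, 6.2403, 6.3044, 6.4922
Σ ln(RT) = 32.0468
Mean = 32.0468/5 = 6.40935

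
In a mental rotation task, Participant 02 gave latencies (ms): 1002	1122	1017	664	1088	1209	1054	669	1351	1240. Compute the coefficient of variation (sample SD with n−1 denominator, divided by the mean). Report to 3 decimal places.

n = 10, Σ = 10416, M = 1041.6000
Σ(x−M)² = 455470.400; s = √(455470.400/9) = 224.9618
CV = 224.9618 / 1041.6000 = 0.21598

0.216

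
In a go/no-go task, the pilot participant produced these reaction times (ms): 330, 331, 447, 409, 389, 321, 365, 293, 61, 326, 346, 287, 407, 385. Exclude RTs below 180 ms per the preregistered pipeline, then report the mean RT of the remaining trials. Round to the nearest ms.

357 ms

Excluded: 61
Retained (n=13): Σ = 4636
Mean = 4636/13 = 356.6154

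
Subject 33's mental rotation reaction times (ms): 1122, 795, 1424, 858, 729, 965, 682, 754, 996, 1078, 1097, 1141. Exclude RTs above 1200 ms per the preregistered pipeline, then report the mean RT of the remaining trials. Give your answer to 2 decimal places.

928.82 ms

Excluded: 1424
Retained (n=11): Σ = 10217
Mean = 10217/11 = 928.8182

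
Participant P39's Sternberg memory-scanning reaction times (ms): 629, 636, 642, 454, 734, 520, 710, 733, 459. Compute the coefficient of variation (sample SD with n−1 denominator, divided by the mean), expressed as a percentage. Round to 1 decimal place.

n = 9, Σ = 5517, M = 613.0000
Σ(x−M)² = 97722.000; s = √(97722.000/8) = 110.5226
CV = 110.5226 / 613.0000 = 0.18030 = 18.030%

18.0%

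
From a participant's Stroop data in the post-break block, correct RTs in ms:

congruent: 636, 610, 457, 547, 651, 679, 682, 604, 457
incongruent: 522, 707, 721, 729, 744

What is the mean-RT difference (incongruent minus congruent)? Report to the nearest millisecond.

93 ms

M(congruent) = 5323/9 = 591.444
M(incongruent) = 3423/5 = 684.600
Difference = 684.600 − 591.444 = 93.156 ms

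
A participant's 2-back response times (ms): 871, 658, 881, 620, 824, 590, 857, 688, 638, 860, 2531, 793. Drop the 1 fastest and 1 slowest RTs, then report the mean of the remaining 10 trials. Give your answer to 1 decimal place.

769.0 ms

Sorted: 590, 620, 638, 658, 688, 793, 824, 857, 860, 871, 881, 2531
Drop lowest 1 (590) and highest 1 (2531)
Remaining (n=10): Σ = 7690, mean = 7690/10 = 769.000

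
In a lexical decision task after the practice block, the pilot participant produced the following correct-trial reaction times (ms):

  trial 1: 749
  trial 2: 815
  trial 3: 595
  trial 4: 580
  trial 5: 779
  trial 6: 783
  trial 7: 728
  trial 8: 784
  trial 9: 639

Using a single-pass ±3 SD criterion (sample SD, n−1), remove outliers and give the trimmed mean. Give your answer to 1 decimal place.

n = 9, ΣRT = 6452, M = 716.889
Σ(x−M)² = 63174.89; s = √(63174.89/8) = 88.864
Cutoffs: 716.889 ± 3·88.864 → [450.3, 983.5]
No RTs fall outside the cutoffs; all 9 retained. Mean = 6452/9 = 716.889

716.9 ms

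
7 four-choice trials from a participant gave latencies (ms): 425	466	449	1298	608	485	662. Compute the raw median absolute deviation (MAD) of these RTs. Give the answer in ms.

60 ms

Sorted: 425, 449, 466, 485, 608, 662, 1298 → median = 485
|x − 485|: 60, 19, 36, 813, 123, 0, 177
Sorted deviations: 0, 19, 36, 60, 123, 177, 813 → MAD = 60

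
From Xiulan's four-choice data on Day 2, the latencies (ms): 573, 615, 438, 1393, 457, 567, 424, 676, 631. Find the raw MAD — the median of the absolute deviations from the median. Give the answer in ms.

103 ms

Sorted: 424, 438, 457, 567, 573, 615, 631, 676, 1393 → median = 573
|x − 573|: 0, 42, 135, 820, 116, 6, 149, 103, 58
Sorted deviations: 0, 6, 42, 58, 103, 116, 135, 149, 820 → MAD = 103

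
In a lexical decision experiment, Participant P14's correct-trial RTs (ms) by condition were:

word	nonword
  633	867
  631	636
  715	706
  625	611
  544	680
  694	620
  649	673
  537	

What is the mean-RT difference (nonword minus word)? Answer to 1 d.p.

M(word) = 5028/8 = 628.500
M(nonword) = 4793/7 = 684.714
Difference = 684.714 − 628.500 = 56.214 ms

56.2 ms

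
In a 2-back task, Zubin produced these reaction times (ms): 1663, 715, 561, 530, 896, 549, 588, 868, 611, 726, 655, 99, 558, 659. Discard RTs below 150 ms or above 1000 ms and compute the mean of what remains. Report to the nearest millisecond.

660 ms

Excluded: 99, 1663
Retained (n=12): Σ = 7916
Mean = 7916/12 = 659.6667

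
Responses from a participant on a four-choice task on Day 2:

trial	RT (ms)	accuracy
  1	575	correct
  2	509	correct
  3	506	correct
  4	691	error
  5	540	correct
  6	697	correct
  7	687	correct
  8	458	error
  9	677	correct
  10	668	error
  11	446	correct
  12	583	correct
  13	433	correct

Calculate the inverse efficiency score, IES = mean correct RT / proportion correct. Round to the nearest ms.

735 ms

Correct trials (n=10): 575, 509, 506, 540, 697, 687, 677, 446, 583, 433
Mean correct RT = 5653/10 = 565.3000 ms
Proportion correct = 10/13
IES = 565.3000 / (10/13) = 734.890 ms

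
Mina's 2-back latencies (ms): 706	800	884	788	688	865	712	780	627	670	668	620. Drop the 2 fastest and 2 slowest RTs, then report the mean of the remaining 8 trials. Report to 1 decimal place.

Sorted: 620, 627, 668, 670, 688, 706, 712, 780, 788, 800, 865, 884
Drop lowest 2 (620, 627) and highest 2 (865, 884)
Remaining (n=8): Σ = 5812, mean = 5812/8 = 726.500

726.5 ms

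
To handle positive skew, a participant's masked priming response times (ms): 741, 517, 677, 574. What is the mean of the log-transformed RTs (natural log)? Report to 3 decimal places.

ln(RT): 6.6080, 6.2480, 6.5177, 6.3526
Σ ln(RT) = 25.7263
Mean = 25.7263/4 = 6.43159

6.432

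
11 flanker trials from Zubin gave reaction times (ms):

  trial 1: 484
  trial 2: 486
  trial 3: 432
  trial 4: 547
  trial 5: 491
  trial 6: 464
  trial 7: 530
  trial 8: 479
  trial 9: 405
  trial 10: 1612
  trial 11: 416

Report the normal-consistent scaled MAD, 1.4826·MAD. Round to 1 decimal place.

Sorted: 405, 416, 432, 464, 479, 484, 486, 491, 530, 547, 1612 → median = 484
|x − 484| sorted: 0, 2, 5, 7, 20, 46, 52, 63, 68, 79, 1128 → MAD = 46
Robust SD ≈ 1.4826 × 46 = 68.200

68.2 ms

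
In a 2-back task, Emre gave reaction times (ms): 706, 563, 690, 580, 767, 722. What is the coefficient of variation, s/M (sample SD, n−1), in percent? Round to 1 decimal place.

n = 6, Σ = 4028, M = 671.3333
Σ(x−M)² = 33347.333; s = √(33347.333/5) = 81.6668
CV = 81.6668 / 671.3333 = 0.12165 = 12.165%

12.2%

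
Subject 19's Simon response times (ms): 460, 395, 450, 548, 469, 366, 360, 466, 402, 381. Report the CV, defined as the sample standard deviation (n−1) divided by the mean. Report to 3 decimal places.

0.138

n = 10, Σ = 4297, M = 429.7000
Σ(x−M)² = 31446.100; s = √(31446.100/9) = 59.1102
CV = 59.1102 / 429.7000 = 0.13756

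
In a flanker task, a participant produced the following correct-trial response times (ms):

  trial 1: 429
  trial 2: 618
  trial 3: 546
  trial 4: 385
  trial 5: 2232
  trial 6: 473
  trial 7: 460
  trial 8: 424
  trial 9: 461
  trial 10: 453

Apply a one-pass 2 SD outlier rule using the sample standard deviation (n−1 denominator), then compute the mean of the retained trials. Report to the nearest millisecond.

472 ms

n = 10, ΣRT = 6481, M = 648.100
Σ(x−M)² = 2826628.90; s = √(2826628.90/9) = 560.419
Cutoffs: 648.100 ± 2·560.419 → [-472.7, 1768.9]
Outside: 2232 → excluded.
Retained (n=9): Σ = 4249, mean = 4249/9 = 472.111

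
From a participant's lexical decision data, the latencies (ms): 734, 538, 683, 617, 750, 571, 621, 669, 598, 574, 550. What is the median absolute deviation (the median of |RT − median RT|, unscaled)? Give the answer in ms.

52 ms

Sorted: 538, 550, 571, 574, 598, 617, 621, 669, 683, 734, 750 → median = 617
|x − 617|: 117, 79, 66, 0, 133, 46, 4, 52, 19, 43, 67
Sorted deviations: 0, 4, 19, 43, 46, 52, 66, 67, 79, 117, 133 → MAD = 52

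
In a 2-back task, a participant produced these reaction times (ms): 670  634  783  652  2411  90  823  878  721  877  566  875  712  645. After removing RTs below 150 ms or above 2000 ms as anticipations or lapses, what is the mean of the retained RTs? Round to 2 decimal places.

736.33 ms

Excluded: 90, 2411
Retained (n=12): Σ = 8836
Mean = 8836/12 = 736.3333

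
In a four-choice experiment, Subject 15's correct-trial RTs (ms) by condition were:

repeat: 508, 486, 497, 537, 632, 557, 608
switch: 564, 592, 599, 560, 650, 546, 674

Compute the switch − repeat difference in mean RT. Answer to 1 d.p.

M(repeat) = 3825/7 = 546.429
M(switch) = 4185/7 = 597.857
Difference = 597.857 − 546.429 = 51.429 ms

51.4 ms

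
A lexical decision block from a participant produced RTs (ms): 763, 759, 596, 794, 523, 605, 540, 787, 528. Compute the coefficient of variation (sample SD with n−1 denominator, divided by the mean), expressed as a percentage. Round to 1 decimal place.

18.1%

n = 9, Σ = 5895, M = 655.0000
Σ(x−M)² = 111984.000; s = √(111984.000/8) = 118.3131
CV = 118.3131 / 655.0000 = 0.18063 = 18.063%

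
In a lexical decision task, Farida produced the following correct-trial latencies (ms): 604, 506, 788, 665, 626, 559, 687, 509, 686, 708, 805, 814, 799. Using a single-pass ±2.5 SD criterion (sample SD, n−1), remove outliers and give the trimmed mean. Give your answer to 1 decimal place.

n = 13, ΣRT = 8756, M = 673.538
Σ(x−M)² = 142807.23; s = √(142807.23/12) = 109.090
Cutoffs: 673.538 ± 2.5·109.090 → [400.8, 946.3]
No RTs fall outside the cutoffs; all 13 retained. Mean = 8756/13 = 673.538

673.5 ms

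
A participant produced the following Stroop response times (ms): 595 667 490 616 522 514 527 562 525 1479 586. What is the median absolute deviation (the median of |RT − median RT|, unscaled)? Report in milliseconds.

40 ms

Sorted: 490, 514, 522, 525, 527, 562, 586, 595, 616, 667, 1479 → median = 562
|x − 562|: 33, 105, 72, 54, 40, 48, 35, 0, 37, 917, 24
Sorted deviations: 0, 24, 33, 35, 37, 40, 48, 54, 72, 105, 917 → MAD = 40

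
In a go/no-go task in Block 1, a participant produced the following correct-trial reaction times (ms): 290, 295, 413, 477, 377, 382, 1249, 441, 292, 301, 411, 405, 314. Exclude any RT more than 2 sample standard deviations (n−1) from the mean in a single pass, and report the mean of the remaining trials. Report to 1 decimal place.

366.5 ms

n = 13, ΣRT = 5647, M = 434.385
Σ(x−M)² = 766195.08; s = √(766195.08/12) = 252.685
Cutoffs: 434.385 ± 2·252.685 → [-71.0, 939.8]
Outside: 1249 → excluded.
Retained (n=12): Σ = 4398, mean = 4398/12 = 366.500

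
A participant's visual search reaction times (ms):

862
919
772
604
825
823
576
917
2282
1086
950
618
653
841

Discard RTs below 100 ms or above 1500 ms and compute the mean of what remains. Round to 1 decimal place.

Excluded: 2282
Retained (n=13): Σ = 10446
Mean = 10446/13 = 803.5385

803.5 ms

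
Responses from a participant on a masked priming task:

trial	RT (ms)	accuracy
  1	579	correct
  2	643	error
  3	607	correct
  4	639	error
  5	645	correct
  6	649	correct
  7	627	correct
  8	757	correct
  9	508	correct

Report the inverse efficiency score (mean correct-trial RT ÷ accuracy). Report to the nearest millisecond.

Correct trials (n=7): 579, 607, 645, 649, 627, 757, 508
Mean correct RT = 4372/7 = 624.5714 ms
Proportion correct = 7/9
IES = 624.5714 / (7/9) = 803.020 ms

803 ms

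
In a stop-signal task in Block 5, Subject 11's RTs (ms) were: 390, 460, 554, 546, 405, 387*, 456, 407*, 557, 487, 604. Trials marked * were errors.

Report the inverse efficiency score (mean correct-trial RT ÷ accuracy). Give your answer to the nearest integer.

606 ms

Correct trials (n=9): 390, 460, 554, 546, 405, 456, 557, 487, 604
Mean correct RT = 4459/9 = 495.4444 ms
Proportion correct = 9/11
IES = 495.4444 / (9/11) = 605.543 ms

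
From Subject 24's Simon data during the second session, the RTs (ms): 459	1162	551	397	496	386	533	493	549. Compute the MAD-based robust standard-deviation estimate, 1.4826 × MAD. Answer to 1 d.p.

Sorted: 386, 397, 459, 493, 496, 533, 549, 551, 1162 → median = 496
|x − 496| sorted: 0, 3, 37, 37, 53, 55, 99, 110, 666 → MAD = 53
Robust SD ≈ 1.4826 × 53 = 78.578

78.6 ms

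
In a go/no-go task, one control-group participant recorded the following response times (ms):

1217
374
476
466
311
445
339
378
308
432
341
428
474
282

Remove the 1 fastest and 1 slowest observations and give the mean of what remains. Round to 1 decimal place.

397.7 ms

Sorted: 282, 308, 311, 339, 341, 374, 378, 428, 432, 445, 466, 474, 476, 1217
Drop lowest 1 (282) and highest 1 (1217)
Remaining (n=12): Σ = 4772, mean = 4772/12 = 397.667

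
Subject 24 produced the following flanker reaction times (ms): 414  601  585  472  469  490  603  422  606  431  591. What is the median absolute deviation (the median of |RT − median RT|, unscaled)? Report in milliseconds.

Sorted: 414, 422, 431, 469, 472, 490, 585, 591, 601, 603, 606 → median = 490
|x − 490|: 76, 111, 95, 18, 21, 0, 113, 68, 116, 59, 101
Sorted deviations: 0, 18, 21, 59, 68, 76, 95, 101, 111, 113, 116 → MAD = 76

76 ms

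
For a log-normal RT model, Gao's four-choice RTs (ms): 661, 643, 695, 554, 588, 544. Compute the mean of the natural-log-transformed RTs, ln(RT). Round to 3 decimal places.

ln(RT): 6.4938, 6.4661, 6.5439, 6.3172, 6.3767, 6.2989
Σ ln(RT) = 38.4967
Mean = 38.4967/6 = 6.41611

6.416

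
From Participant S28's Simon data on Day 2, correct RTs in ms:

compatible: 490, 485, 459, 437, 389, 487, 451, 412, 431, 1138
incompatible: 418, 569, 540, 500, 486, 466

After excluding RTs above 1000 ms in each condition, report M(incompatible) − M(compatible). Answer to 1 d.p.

compatible: exclude 1138
M(compatible) = 4041/9 = 449.000
M(incompatible) = 2979/6 = 496.500
Difference = 496.500 − 449.000 = 47.500 ms

47.5 ms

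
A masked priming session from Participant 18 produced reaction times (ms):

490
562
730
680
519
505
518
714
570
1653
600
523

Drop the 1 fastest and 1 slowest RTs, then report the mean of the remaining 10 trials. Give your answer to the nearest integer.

Sorted: 490, 505, 518, 519, 523, 562, 570, 600, 680, 714, 730, 1653
Drop lowest 1 (490) and highest 1 (1653)
Remaining (n=10): Σ = 5921, mean = 5921/10 = 592.100

592 ms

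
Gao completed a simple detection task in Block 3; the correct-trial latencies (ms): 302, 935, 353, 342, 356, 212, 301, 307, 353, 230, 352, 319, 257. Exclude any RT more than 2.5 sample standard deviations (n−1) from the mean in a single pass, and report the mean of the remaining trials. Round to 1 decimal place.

307.0 ms

n = 13, ΣRT = 4619, M = 355.308
Σ(x−M)² = 391588.77; s = √(391588.77/12) = 180.644
Cutoffs: 355.308 ± 2.5·180.644 → [-96.3, 806.9]
Outside: 935 → excluded.
Retained (n=12): Σ = 3684, mean = 3684/12 = 307.000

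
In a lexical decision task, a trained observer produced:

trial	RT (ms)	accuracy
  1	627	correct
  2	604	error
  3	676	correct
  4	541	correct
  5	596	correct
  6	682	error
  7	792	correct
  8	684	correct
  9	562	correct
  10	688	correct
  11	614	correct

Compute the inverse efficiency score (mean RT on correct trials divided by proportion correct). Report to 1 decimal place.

Correct trials (n=9): 627, 676, 541, 596, 792, 684, 562, 688, 614
Mean correct RT = 5780/9 = 642.2222 ms
Proportion correct = 9/11
IES = 642.2222 / (9/11) = 784.938 ms

784.9 ms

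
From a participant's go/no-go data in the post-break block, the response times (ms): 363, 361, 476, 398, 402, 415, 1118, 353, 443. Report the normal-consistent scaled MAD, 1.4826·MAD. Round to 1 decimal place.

Sorted: 353, 361, 363, 398, 402, 415, 443, 476, 1118 → median = 402
|x − 402| sorted: 0, 4, 13, 39, 41, 41, 49, 74, 716 → MAD = 41
Robust SD ≈ 1.4826 × 41 = 60.787

60.8 ms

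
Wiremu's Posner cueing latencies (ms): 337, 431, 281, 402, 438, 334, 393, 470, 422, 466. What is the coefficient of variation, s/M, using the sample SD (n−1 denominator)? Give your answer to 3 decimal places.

0.156

n = 10, Σ = 3974, M = 397.4000
Σ(x−M)² = 34616.400; s = √(34616.400/9) = 62.0183
CV = 62.0183 / 397.4000 = 0.15606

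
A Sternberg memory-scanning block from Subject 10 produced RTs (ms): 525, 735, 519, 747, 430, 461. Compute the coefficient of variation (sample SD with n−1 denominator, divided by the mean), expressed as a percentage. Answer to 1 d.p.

n = 6, Σ = 3417, M = 569.5000
Σ(x−M)² = 94659.500; s = √(94659.500/5) = 137.5932
CV = 137.5932 / 569.5000 = 0.24160 = 24.160%

24.2%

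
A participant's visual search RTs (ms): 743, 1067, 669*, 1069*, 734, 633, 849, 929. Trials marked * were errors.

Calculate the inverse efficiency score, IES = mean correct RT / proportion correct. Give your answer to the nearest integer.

1101 ms

Correct trials (n=6): 743, 1067, 734, 633, 849, 929
Mean correct RT = 4955/6 = 825.8333 ms
Proportion correct = 6/8
IES = 825.8333 / (6/8) = 1101.111 ms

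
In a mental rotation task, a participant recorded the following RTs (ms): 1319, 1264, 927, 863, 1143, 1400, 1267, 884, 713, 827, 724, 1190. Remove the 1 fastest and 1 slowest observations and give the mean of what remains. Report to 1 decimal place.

Sorted: 713, 724, 827, 863, 884, 927, 1143, 1190, 1264, 1267, 1319, 1400
Drop lowest 1 (713) and highest 1 (1400)
Remaining (n=10): Σ = 10408, mean = 10408/10 = 1040.800

1040.8 ms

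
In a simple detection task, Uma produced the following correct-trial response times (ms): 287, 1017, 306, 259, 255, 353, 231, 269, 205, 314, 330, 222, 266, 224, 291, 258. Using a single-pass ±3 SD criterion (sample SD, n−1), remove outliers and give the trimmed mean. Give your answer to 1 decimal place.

271.3 ms

n = 16, ΣRT = 5087, M = 317.938
Σ(x−M)² = 546364.94; s = √(546364.94/15) = 190.852
Cutoffs: 317.938 ± 3·190.852 → [-254.6, 890.5]
Outside: 1017 → excluded.
Retained (n=15): Σ = 4070, mean = 4070/15 = 271.333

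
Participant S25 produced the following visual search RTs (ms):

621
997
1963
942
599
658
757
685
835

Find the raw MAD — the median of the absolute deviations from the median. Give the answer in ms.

Sorted: 599, 621, 658, 685, 757, 835, 942, 997, 1963 → median = 757
|x − 757|: 136, 240, 1206, 185, 158, 99, 0, 72, 78
Sorted deviations: 0, 72, 78, 99, 136, 158, 185, 240, 1206 → MAD = 136

136 ms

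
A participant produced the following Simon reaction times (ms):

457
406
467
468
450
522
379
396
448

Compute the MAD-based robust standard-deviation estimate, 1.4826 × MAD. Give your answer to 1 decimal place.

26.7 ms

Sorted: 379, 396, 406, 448, 450, 457, 467, 468, 522 → median = 450
|x − 450| sorted: 0, 2, 7, 17, 18, 44, 54, 71, 72 → MAD = 18
Robust SD ≈ 1.4826 × 18 = 26.687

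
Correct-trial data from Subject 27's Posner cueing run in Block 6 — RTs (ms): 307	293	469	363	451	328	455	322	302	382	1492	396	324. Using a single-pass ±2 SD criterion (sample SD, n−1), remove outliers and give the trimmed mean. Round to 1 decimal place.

366.0 ms

n = 13, ΣRT = 5884, M = 452.615
Σ(x−M)² = 1215317.08; s = √(1215317.08/12) = 318.240
Cutoffs: 452.615 ± 2·318.240 → [-183.9, 1089.1]
Outside: 1492 → excluded.
Retained (n=12): Σ = 4392, mean = 4392/12 = 366.000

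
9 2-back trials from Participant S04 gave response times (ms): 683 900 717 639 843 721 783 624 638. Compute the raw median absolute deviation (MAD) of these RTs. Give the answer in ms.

78 ms

Sorted: 624, 638, 639, 683, 717, 721, 783, 843, 900 → median = 717
|x − 717|: 34, 183, 0, 78, 126, 4, 66, 93, 79
Sorted deviations: 0, 4, 34, 66, 78, 79, 93, 126, 183 → MAD = 78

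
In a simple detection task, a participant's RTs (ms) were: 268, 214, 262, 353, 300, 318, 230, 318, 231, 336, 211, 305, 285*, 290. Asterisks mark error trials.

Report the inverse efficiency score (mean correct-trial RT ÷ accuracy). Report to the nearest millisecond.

Correct trials (n=13): 268, 214, 262, 353, 300, 318, 230, 318, 231, 336, 211, 305, 290
Mean correct RT = 3636/13 = 279.6923 ms
Proportion correct = 13/14
IES = 279.6923 / (13/14) = 301.207 ms

301 ms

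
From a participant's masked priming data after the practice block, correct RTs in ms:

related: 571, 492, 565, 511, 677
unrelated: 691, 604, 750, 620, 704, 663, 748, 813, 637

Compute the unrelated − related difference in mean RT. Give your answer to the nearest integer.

M(related) = 2816/5 = 563.200
M(unrelated) = 6230/9 = 692.222
Difference = 692.222 − 563.200 = 129.022 ms

129 ms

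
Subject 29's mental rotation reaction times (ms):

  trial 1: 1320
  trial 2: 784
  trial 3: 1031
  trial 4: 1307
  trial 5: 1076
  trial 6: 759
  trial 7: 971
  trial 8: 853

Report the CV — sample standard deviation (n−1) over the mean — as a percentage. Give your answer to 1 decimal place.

n = 8, Σ = 8101, M = 1012.6250
Σ(x−M)² = 329297.875; s = √(329297.875/7) = 216.8930
CV = 216.8930 / 1012.6250 = 0.21419 = 21.419%

21.4%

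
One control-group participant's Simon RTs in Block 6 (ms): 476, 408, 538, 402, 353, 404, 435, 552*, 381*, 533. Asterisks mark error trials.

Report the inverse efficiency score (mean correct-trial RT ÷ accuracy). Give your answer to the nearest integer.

Correct trials (n=8): 476, 408, 538, 402, 353, 404, 435, 533
Mean correct RT = 3549/8 = 443.6250 ms
Proportion correct = 8/10
IES = 443.6250 / (8/10) = 554.531 ms

555 ms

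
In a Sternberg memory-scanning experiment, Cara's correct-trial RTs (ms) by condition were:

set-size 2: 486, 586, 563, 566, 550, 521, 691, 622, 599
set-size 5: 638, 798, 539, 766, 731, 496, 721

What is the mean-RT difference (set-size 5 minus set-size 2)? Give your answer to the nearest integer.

94 ms

M(set-size 2) = 5184/9 = 576.000
M(set-size 5) = 4689/7 = 669.857
Difference = 669.857 − 576.000 = 93.857 ms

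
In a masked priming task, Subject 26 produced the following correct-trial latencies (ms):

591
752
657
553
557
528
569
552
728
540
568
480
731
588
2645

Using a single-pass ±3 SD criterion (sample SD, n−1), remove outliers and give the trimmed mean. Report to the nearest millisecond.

600 ms

n = 15, ΣRT = 11039, M = 735.933
Σ(x−M)² = 3996510.93; s = √(3996510.93/14) = 534.289
Cutoffs: 735.933 ± 3·534.289 → [-866.9, 2338.8]
Outside: 2645 → excluded.
Retained (n=14): Σ = 8394, mean = 8394/14 = 599.571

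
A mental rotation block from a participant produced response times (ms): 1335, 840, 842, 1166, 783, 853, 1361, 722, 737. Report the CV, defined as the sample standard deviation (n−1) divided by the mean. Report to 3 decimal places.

n = 9, Σ = 8639, M = 959.8889
Σ(x−M)² = 521336.889; s = √(521336.889/8) = 255.2785
CV = 255.2785 / 959.8889 = 0.26595

0.266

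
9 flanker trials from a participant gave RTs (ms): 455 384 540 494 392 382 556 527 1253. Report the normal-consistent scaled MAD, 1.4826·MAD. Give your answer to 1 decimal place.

Sorted: 382, 384, 392, 455, 494, 527, 540, 556, 1253 → median = 494
|x − 494| sorted: 0, 33, 39, 46, 62, 102, 110, 112, 759 → MAD = 62
Robust SD ≈ 1.4826 × 62 = 91.921

91.9 ms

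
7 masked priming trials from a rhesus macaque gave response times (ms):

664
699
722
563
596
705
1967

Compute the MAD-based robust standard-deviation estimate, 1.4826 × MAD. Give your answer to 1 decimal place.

51.9 ms

Sorted: 563, 596, 664, 699, 705, 722, 1967 → median = 699
|x − 699| sorted: 0, 6, 23, 35, 103, 136, 1268 → MAD = 35
Robust SD ≈ 1.4826 × 35 = 51.891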